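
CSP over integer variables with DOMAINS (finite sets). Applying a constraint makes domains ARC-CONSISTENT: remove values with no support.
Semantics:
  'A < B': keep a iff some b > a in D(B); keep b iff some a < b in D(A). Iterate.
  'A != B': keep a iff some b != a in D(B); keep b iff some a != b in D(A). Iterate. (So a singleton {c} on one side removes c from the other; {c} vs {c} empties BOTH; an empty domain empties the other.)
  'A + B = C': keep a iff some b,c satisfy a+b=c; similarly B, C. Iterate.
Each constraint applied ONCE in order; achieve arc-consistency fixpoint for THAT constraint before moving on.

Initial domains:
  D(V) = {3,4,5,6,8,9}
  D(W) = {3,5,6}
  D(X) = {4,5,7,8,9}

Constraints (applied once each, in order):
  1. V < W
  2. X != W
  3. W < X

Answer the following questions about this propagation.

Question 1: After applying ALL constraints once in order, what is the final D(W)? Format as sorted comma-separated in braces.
Constraint 1 (V < W) on D(V)={3,4,5,6,8,9} D(W)={3,5,6}: V {3,4,5,6,8,9}->{3,4,5}; W {3,5,6}->{5,6}
Constraint 2 (X != W) on D(X)={4,5,7,8,9} D(W)={5,6}: no change
Constraint 3 (W < X) on D(W)={5,6} D(X)={4,5,7,8,9}: X {4,5,7,8,9}->{7,8,9}
So after all 3 constraints: D(W) = {5,6}

Answer: {5,6}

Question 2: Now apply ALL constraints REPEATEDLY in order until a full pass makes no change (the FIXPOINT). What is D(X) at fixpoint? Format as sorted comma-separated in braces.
pass 0 (initial): D(X)={4,5,7,8,9}
pass 1: V {3,4,5,6,8,9}->{3,4,5}; W {3,5,6}->{5,6}; X {4,5,7,8,9}->{7,8,9}
pass 2: no change
Fixpoint after 2 passes: D(X) = {7,8,9}

Answer: {7,8,9}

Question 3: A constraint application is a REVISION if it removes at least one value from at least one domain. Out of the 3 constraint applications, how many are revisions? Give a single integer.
Constraint 1 (V < W) on D(V)={3,4,5,6,8,9} D(W)={3,5,6}: V {3,4,5,6,8,9}->{3,4,5}; W {3,5,6}->{5,6} => REVISION
Constraint 2 (X != W) on D(X)={4,5,7,8,9} D(W)={5,6}: no change => not a revision
Constraint 3 (W < X) on D(W)={5,6} D(X)={4,5,7,8,9}: X {4,5,7,8,9}->{7,8,9} => REVISION
Total revisions = 2

Answer: 2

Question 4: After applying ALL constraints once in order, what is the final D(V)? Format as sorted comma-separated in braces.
Answer: {3,4,5}

Derivation:
Constraint 1 (V < W) on D(V)={3,4,5,6,8,9} D(W)={3,5,6}: V {3,4,5,6,8,9}->{3,4,5}; W {3,5,6}->{5,6}
Constraint 2 (X != W) on D(X)={4,5,7,8,9} D(W)={5,6}: no change
Constraint 3 (W < X) on D(W)={5,6} D(X)={4,5,7,8,9}: X {4,5,7,8,9}->{7,8,9}
So after all 3 constraints: D(V) = {3,4,5}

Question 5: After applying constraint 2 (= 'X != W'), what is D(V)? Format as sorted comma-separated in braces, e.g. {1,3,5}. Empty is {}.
Answer: {3,4,5}

Derivation:
Constraint 1 (V < W) on D(V)={3,4,5,6,8,9} D(W)={3,5,6}: V {3,4,5,6,8,9}->{3,4,5}; W {3,5,6}->{5,6}
Constraint 2 (X != W) on D(X)={4,5,7,8,9} D(W)={5,6}: no change
So after constraint 2: D(V) = {3,4,5}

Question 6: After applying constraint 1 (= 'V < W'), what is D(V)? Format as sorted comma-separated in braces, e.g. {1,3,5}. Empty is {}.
Answer: {3,4,5}

Derivation:
Constraint 1 (V < W) on D(V)={3,4,5,6,8,9} D(W)={3,5,6}: V {3,4,5,6,8,9}->{3,4,5}; W {3,5,6}->{5,6}
So after constraint 1: D(V) = {3,4,5}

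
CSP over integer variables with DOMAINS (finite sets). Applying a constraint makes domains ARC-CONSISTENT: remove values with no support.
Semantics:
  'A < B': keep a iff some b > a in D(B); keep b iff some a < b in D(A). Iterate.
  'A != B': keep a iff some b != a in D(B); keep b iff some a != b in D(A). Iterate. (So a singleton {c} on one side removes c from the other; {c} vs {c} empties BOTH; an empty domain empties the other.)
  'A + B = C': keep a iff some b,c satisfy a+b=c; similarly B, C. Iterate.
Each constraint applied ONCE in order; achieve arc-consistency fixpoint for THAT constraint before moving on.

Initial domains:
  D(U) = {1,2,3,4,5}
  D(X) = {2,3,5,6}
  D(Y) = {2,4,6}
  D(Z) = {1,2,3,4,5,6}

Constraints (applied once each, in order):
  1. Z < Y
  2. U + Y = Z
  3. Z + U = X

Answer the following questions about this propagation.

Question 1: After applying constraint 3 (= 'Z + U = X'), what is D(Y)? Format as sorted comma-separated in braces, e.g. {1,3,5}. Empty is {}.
Answer: {2,4}

Derivation:
Constraint 1 (Z < Y) on D(Z)={1,2,3,4,5,6} D(Y)={2,4,6}: Z {1,2,3,4,5,6}->{1,2,3,4,5}
Constraint 2 (U + Y = Z) on D(U)={1,2,3,4,5} D(Y)={2,4,6} D(Z)={1,2,3,4,5}: U {1,2,3,4,5}->{1,2,3}; Y {2,4,6}->{2,4}; Z {1,2,3,4,5}->{3,4,5}
Constraint 3 (Z + U = X) on D(Z)={3,4,5} D(U)={1,2,3} D(X)={2,3,5,6}: X {2,3,5,6}->{5,6}
So after constraint 3: D(Y) = {2,4}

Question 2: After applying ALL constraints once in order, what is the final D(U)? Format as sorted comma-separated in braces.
Constraint 1 (Z < Y) on D(Z)={1,2,3,4,5,6} D(Y)={2,4,6}: Z {1,2,3,4,5,6}->{1,2,3,4,5}
Constraint 2 (U + Y = Z) on D(U)={1,2,3,4,5} D(Y)={2,4,6} D(Z)={1,2,3,4,5}: U {1,2,3,4,5}->{1,2,3}; Y {2,4,6}->{2,4}; Z {1,2,3,4,5}->{3,4,5}
Constraint 3 (Z + U = X) on D(Z)={3,4,5} D(U)={1,2,3} D(X)={2,3,5,6}: X {2,3,5,6}->{5,6}
So after all 3 constraints: D(U) = {1,2,3}

Answer: {1,2,3}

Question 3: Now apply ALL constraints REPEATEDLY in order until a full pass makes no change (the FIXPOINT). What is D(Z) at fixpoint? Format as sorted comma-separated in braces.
Answer: {}

Derivation:
pass 0 (initial): D(Z)={1,2,3,4,5,6}
pass 1: U {1,2,3,4,5}->{1,2,3}; X {2,3,5,6}->{5,6}; Y {2,4,6}->{2,4}; Z {1,2,3,4,5,6}->{3,4,5}
pass 2: U {1,2,3}->{}; X {5,6}->{}; Y {2,4}->{}; Z {3,4,5}->{}
pass 3: no change
Fixpoint after 3 passes: D(Z) = {}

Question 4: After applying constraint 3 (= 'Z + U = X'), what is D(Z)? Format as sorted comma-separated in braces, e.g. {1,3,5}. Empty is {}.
Constraint 1 (Z < Y) on D(Z)={1,2,3,4,5,6} D(Y)={2,4,6}: Z {1,2,3,4,5,6}->{1,2,3,4,5}
Constraint 2 (U + Y = Z) on D(U)={1,2,3,4,5} D(Y)={2,4,6} D(Z)={1,2,3,4,5}: U {1,2,3,4,5}->{1,2,3}; Y {2,4,6}->{2,4}; Z {1,2,3,4,5}->{3,4,5}
Constraint 3 (Z + U = X) on D(Z)={3,4,5} D(U)={1,2,3} D(X)={2,3,5,6}: X {2,3,5,6}->{5,6}
So after constraint 3: D(Z) = {3,4,5}

Answer: {3,4,5}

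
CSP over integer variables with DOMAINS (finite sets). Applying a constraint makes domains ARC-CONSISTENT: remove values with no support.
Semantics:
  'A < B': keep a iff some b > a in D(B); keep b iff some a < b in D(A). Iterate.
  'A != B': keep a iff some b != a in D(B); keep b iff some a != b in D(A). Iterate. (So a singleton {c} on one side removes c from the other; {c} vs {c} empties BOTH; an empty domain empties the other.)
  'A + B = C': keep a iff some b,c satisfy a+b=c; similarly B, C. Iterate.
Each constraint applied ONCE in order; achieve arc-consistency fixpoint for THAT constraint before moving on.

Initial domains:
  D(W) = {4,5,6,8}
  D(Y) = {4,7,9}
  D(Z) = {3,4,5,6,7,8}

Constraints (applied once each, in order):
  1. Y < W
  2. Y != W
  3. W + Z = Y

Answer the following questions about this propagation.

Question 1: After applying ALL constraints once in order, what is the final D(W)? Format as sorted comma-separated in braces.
Answer: {}

Derivation:
Constraint 1 (Y < W) on D(Y)={4,7,9} D(W)={4,5,6,8}: Y {4,7,9}->{4,7}; W {4,5,6,8}->{5,6,8}
Constraint 2 (Y != W) on D(Y)={4,7} D(W)={5,6,8}: no change
Constraint 3 (W + Z = Y) on D(W)={5,6,8} D(Z)={3,4,5,6,7,8} D(Y)={4,7}: W {5,6,8}->{}; Z {3,4,5,6,7,8}->{}; Y {4,7}->{}
So after all 3 constraints: D(W) = {}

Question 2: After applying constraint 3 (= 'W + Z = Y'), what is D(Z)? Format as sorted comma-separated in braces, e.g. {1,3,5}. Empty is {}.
Answer: {}

Derivation:
Constraint 1 (Y < W) on D(Y)={4,7,9} D(W)={4,5,6,8}: Y {4,7,9}->{4,7}; W {4,5,6,8}->{5,6,8}
Constraint 2 (Y != W) on D(Y)={4,7} D(W)={5,6,8}: no change
Constraint 3 (W + Z = Y) on D(W)={5,6,8} D(Z)={3,4,5,6,7,8} D(Y)={4,7}: W {5,6,8}->{}; Z {3,4,5,6,7,8}->{}; Y {4,7}->{}
So after constraint 3: D(Z) = {}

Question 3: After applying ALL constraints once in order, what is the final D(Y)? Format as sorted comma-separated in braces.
Answer: {}

Derivation:
Constraint 1 (Y < W) on D(Y)={4,7,9} D(W)={4,5,6,8}: Y {4,7,9}->{4,7}; W {4,5,6,8}->{5,6,8}
Constraint 2 (Y != W) on D(Y)={4,7} D(W)={5,6,8}: no change
Constraint 3 (W + Z = Y) on D(W)={5,6,8} D(Z)={3,4,5,6,7,8} D(Y)={4,7}: W {5,6,8}->{}; Z {3,4,5,6,7,8}->{}; Y {4,7}->{}
So after all 3 constraints: D(Y) = {}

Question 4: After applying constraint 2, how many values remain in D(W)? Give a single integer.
Answer: 3

Derivation:
Constraint 1 (Y < W) on D(Y)={4,7,9} D(W)={4,5,6,8}: Y {4,7,9}->{4,7}; W {4,5,6,8}->{5,6,8}
Constraint 2 (Y != W) on D(Y)={4,7} D(W)={5,6,8}: no change
So after constraint 2: D(W)={5,6,8}, size = 3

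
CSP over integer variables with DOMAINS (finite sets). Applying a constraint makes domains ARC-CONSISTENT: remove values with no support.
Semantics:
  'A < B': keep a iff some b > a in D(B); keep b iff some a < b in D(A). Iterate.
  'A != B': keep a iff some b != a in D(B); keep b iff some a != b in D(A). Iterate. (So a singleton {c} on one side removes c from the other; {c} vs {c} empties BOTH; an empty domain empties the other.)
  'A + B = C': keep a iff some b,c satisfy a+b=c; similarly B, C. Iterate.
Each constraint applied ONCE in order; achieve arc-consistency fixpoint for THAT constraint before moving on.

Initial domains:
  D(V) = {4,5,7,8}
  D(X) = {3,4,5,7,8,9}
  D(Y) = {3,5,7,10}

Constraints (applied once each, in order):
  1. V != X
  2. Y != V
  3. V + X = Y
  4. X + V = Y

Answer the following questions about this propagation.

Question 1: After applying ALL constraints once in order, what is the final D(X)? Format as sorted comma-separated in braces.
Answer: {3,5}

Derivation:
Constraint 1 (V != X) on D(V)={4,5,7,8} D(X)={3,4,5,7,8,9}: no change
Constraint 2 (Y != V) on D(Y)={3,5,7,10} D(V)={4,5,7,8}: no change
Constraint 3 (V + X = Y) on D(V)={4,5,7,8} D(X)={3,4,5,7,8,9} D(Y)={3,5,7,10}: V {4,5,7,8}->{4,5,7}; X {3,4,5,7,8,9}->{3,5}; Y {3,5,7,10}->{7,10}
Constraint 4 (X + V = Y) on D(X)={3,5} D(V)={4,5,7} D(Y)={7,10}: no change
So after all 4 constraints: D(X) = {3,5}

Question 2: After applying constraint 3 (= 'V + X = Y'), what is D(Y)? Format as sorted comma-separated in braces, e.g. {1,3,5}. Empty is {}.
Answer: {7,10}

Derivation:
Constraint 1 (V != X) on D(V)={4,5,7,8} D(X)={3,4,5,7,8,9}: no change
Constraint 2 (Y != V) on D(Y)={3,5,7,10} D(V)={4,5,7,8}: no change
Constraint 3 (V + X = Y) on D(V)={4,5,7,8} D(X)={3,4,5,7,8,9} D(Y)={3,5,7,10}: V {4,5,7,8}->{4,5,7}; X {3,4,5,7,8,9}->{3,5}; Y {3,5,7,10}->{7,10}
So after constraint 3: D(Y) = {7,10}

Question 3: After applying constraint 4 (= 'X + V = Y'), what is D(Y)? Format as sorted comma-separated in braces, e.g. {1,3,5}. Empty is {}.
Constraint 1 (V != X) on D(V)={4,5,7,8} D(X)={3,4,5,7,8,9}: no change
Constraint 2 (Y != V) on D(Y)={3,5,7,10} D(V)={4,5,7,8}: no change
Constraint 3 (V + X = Y) on D(V)={4,5,7,8} D(X)={3,4,5,7,8,9} D(Y)={3,5,7,10}: V {4,5,7,8}->{4,5,7}; X {3,4,5,7,8,9}->{3,5}; Y {3,5,7,10}->{7,10}
Constraint 4 (X + V = Y) on D(X)={3,5} D(V)={4,5,7} D(Y)={7,10}: no change
So after constraint 4: D(Y) = {7,10}

Answer: {7,10}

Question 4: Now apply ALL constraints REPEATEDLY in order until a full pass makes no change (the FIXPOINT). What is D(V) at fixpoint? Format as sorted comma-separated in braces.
pass 0 (initial): D(V)={4,5,7,8}
pass 1: V {4,5,7,8}->{4,5,7}; X {3,4,5,7,8,9}->{3,5}; Y {3,5,7,10}->{7,10}
pass 2: no change
Fixpoint after 2 passes: D(V) = {4,5,7}

Answer: {4,5,7}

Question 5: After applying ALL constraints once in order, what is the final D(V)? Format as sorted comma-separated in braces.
Answer: {4,5,7}

Derivation:
Constraint 1 (V != X) on D(V)={4,5,7,8} D(X)={3,4,5,7,8,9}: no change
Constraint 2 (Y != V) on D(Y)={3,5,7,10} D(V)={4,5,7,8}: no change
Constraint 3 (V + X = Y) on D(V)={4,5,7,8} D(X)={3,4,5,7,8,9} D(Y)={3,5,7,10}: V {4,5,7,8}->{4,5,7}; X {3,4,5,7,8,9}->{3,5}; Y {3,5,7,10}->{7,10}
Constraint 4 (X + V = Y) on D(X)={3,5} D(V)={4,5,7} D(Y)={7,10}: no change
So after all 4 constraints: D(V) = {4,5,7}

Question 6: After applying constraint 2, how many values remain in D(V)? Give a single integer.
Answer: 4

Derivation:
Constraint 1 (V != X) on D(V)={4,5,7,8} D(X)={3,4,5,7,8,9}: no change
Constraint 2 (Y != V) on D(Y)={3,5,7,10} D(V)={4,5,7,8}: no change
So after constraint 2: D(V)={4,5,7,8}, size = 4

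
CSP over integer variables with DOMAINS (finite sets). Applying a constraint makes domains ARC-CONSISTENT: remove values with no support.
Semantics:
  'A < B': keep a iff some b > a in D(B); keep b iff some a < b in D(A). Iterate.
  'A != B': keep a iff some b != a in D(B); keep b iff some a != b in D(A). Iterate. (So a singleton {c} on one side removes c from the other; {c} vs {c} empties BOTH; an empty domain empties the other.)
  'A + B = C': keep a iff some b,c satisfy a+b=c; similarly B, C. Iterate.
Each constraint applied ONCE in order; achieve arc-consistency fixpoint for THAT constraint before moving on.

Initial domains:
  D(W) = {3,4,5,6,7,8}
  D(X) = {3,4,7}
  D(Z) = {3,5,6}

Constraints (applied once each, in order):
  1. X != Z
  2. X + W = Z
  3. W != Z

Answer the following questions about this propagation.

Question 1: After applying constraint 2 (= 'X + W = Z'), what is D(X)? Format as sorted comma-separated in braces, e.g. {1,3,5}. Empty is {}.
Answer: {3}

Derivation:
Constraint 1 (X != Z) on D(X)={3,4,7} D(Z)={3,5,6}: no change
Constraint 2 (X + W = Z) on D(X)={3,4,7} D(W)={3,4,5,6,7,8} D(Z)={3,5,6}: X {3,4,7}->{3}; W {3,4,5,6,7,8}->{3}; Z {3,5,6}->{6}
So after constraint 2: D(X) = {3}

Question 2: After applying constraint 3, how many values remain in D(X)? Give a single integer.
Answer: 1

Derivation:
Constraint 1 (X != Z) on D(X)={3,4,7} D(Z)={3,5,6}: no change
Constraint 2 (X + W = Z) on D(X)={3,4,7} D(W)={3,4,5,6,7,8} D(Z)={3,5,6}: X {3,4,7}->{3}; W {3,4,5,6,7,8}->{3}; Z {3,5,6}->{6}
Constraint 3 (W != Z) on D(W)={3} D(Z)={6}: no change
So after constraint 3: D(X)={3}, size = 1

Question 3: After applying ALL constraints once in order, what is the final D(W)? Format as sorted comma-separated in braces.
Constraint 1 (X != Z) on D(X)={3,4,7} D(Z)={3,5,6}: no change
Constraint 2 (X + W = Z) on D(X)={3,4,7} D(W)={3,4,5,6,7,8} D(Z)={3,5,6}: X {3,4,7}->{3}; W {3,4,5,6,7,8}->{3}; Z {3,5,6}->{6}
Constraint 3 (W != Z) on D(W)={3} D(Z)={6}: no change
So after all 3 constraints: D(W) = {3}

Answer: {3}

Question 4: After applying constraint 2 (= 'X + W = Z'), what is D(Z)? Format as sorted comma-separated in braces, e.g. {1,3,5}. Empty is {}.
Constraint 1 (X != Z) on D(X)={3,4,7} D(Z)={3,5,6}: no change
Constraint 2 (X + W = Z) on D(X)={3,4,7} D(W)={3,4,5,6,7,8} D(Z)={3,5,6}: X {3,4,7}->{3}; W {3,4,5,6,7,8}->{3}; Z {3,5,6}->{6}
So after constraint 2: D(Z) = {6}

Answer: {6}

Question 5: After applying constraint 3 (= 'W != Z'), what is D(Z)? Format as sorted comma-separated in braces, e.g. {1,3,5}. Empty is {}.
Answer: {6}

Derivation:
Constraint 1 (X != Z) on D(X)={3,4,7} D(Z)={3,5,6}: no change
Constraint 2 (X + W = Z) on D(X)={3,4,7} D(W)={3,4,5,6,7,8} D(Z)={3,5,6}: X {3,4,7}->{3}; W {3,4,5,6,7,8}->{3}; Z {3,5,6}->{6}
Constraint 3 (W != Z) on D(W)={3} D(Z)={6}: no change
So after constraint 3: D(Z) = {6}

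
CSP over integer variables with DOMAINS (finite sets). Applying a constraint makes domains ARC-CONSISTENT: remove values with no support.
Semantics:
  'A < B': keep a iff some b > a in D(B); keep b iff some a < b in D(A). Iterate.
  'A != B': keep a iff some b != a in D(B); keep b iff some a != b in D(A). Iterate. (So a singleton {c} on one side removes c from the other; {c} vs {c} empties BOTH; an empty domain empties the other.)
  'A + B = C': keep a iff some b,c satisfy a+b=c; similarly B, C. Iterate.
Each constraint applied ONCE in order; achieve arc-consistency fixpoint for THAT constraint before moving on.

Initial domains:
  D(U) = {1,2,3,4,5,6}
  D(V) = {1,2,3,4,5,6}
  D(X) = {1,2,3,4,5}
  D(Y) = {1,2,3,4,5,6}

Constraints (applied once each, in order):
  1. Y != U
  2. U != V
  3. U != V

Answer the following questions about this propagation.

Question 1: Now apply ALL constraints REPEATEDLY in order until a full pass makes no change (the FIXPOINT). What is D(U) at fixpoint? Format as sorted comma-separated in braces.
Answer: {1,2,3,4,5,6}

Derivation:
pass 0 (initial): D(U)={1,2,3,4,5,6}
pass 1: no change
Fixpoint after 1 passes: D(U) = {1,2,3,4,5,6}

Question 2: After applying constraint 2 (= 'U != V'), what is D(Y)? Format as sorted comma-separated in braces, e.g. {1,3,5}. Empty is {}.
Constraint 1 (Y != U) on D(Y)={1,2,3,4,5,6} D(U)={1,2,3,4,5,6}: no change
Constraint 2 (U != V) on D(U)={1,2,3,4,5,6} D(V)={1,2,3,4,5,6}: no change
So after constraint 2: D(Y) = {1,2,3,4,5,6}

Answer: {1,2,3,4,5,6}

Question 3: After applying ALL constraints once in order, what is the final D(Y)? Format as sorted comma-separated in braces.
Constraint 1 (Y != U) on D(Y)={1,2,3,4,5,6} D(U)={1,2,3,4,5,6}: no change
Constraint 2 (U != V) on D(U)={1,2,3,4,5,6} D(V)={1,2,3,4,5,6}: no change
Constraint 3 (U != V) on D(U)={1,2,3,4,5,6} D(V)={1,2,3,4,5,6}: no change
So after all 3 constraints: D(Y) = {1,2,3,4,5,6}

Answer: {1,2,3,4,5,6}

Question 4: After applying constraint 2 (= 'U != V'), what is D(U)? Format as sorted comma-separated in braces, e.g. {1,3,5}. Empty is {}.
Constraint 1 (Y != U) on D(Y)={1,2,3,4,5,6} D(U)={1,2,3,4,5,6}: no change
Constraint 2 (U != V) on D(U)={1,2,3,4,5,6} D(V)={1,2,3,4,5,6}: no change
So after constraint 2: D(U) = {1,2,3,4,5,6}

Answer: {1,2,3,4,5,6}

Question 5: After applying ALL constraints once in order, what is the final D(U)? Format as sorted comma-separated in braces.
Constraint 1 (Y != U) on D(Y)={1,2,3,4,5,6} D(U)={1,2,3,4,5,6}: no change
Constraint 2 (U != V) on D(U)={1,2,3,4,5,6} D(V)={1,2,3,4,5,6}: no change
Constraint 3 (U != V) on D(U)={1,2,3,4,5,6} D(V)={1,2,3,4,5,6}: no change
So after all 3 constraints: D(U) = {1,2,3,4,5,6}

Answer: {1,2,3,4,5,6}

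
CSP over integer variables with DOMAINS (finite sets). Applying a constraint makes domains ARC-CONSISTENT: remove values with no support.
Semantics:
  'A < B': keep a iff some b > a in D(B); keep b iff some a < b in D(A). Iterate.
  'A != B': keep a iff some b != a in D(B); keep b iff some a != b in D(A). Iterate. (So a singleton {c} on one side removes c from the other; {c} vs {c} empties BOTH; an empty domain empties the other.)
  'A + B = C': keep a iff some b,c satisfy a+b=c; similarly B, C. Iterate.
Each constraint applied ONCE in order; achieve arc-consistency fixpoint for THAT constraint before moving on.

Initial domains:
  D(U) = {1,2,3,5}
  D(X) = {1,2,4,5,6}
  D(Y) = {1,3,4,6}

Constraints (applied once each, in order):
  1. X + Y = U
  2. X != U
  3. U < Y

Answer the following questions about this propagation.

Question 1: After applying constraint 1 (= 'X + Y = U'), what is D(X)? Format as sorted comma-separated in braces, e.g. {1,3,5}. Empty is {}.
Answer: {1,2,4}

Derivation:
Constraint 1 (X + Y = U) on D(X)={1,2,4,5,6} D(Y)={1,3,4,6} D(U)={1,2,3,5}: X {1,2,4,5,6}->{1,2,4}; Y {1,3,4,6}->{1,3,4}; U {1,2,3,5}->{2,3,5}
So after constraint 1: D(X) = {1,2,4}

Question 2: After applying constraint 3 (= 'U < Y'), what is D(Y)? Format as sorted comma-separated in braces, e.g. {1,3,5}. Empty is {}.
Answer: {3,4}

Derivation:
Constraint 1 (X + Y = U) on D(X)={1,2,4,5,6} D(Y)={1,3,4,6} D(U)={1,2,3,5}: X {1,2,4,5,6}->{1,2,4}; Y {1,3,4,6}->{1,3,4}; U {1,2,3,5}->{2,3,5}
Constraint 2 (X != U) on D(X)={1,2,4} D(U)={2,3,5}: no change
Constraint 3 (U < Y) on D(U)={2,3,5} D(Y)={1,3,4}: U {2,3,5}->{2,3}; Y {1,3,4}->{3,4}
So after constraint 3: D(Y) = {3,4}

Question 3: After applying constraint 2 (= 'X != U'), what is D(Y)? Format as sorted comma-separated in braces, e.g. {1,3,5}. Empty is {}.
Answer: {1,3,4}

Derivation:
Constraint 1 (X + Y = U) on D(X)={1,2,4,5,6} D(Y)={1,3,4,6} D(U)={1,2,3,5}: X {1,2,4,5,6}->{1,2,4}; Y {1,3,4,6}->{1,3,4}; U {1,2,3,5}->{2,3,5}
Constraint 2 (X != U) on D(X)={1,2,4} D(U)={2,3,5}: no change
So after constraint 2: D(Y) = {1,3,4}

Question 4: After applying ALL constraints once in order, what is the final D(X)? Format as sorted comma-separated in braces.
Answer: {1,2,4}

Derivation:
Constraint 1 (X + Y = U) on D(X)={1,2,4,5,6} D(Y)={1,3,4,6} D(U)={1,2,3,5}: X {1,2,4,5,6}->{1,2,4}; Y {1,3,4,6}->{1,3,4}; U {1,2,3,5}->{2,3,5}
Constraint 2 (X != U) on D(X)={1,2,4} D(U)={2,3,5}: no change
Constraint 3 (U < Y) on D(U)={2,3,5} D(Y)={1,3,4}: U {2,3,5}->{2,3}; Y {1,3,4}->{3,4}
So after all 3 constraints: D(X) = {1,2,4}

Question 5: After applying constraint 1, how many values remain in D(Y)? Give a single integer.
Answer: 3

Derivation:
Constraint 1 (X + Y = U) on D(X)={1,2,4,5,6} D(Y)={1,3,4,6} D(U)={1,2,3,5}: X {1,2,4,5,6}->{1,2,4}; Y {1,3,4,6}->{1,3,4}; U {1,2,3,5}->{2,3,5}
So after constraint 1: D(Y)={1,3,4}, size = 3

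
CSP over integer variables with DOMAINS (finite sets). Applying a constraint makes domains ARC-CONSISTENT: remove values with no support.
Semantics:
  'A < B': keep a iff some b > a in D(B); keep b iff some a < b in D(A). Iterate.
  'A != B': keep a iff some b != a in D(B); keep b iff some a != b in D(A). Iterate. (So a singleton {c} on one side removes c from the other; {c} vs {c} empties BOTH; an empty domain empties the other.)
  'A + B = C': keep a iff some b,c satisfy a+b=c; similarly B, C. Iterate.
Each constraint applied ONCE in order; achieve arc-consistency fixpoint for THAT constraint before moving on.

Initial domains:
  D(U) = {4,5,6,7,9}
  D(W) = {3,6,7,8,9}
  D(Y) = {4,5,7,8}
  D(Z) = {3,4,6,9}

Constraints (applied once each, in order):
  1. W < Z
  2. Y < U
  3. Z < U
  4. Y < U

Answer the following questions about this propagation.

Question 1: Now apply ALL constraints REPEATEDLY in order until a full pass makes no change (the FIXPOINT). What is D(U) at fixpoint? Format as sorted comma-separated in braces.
Answer: {5,6,7,9}

Derivation:
pass 0 (initial): D(U)={4,5,6,7,9}
pass 1: U {4,5,6,7,9}->{5,6,7,9}; W {3,6,7,8,9}->{3,6,7,8}; Z {3,4,6,9}->{4,6}
pass 2: W {3,6,7,8}->{3}
pass 3: no change
Fixpoint after 3 passes: D(U) = {5,6,7,9}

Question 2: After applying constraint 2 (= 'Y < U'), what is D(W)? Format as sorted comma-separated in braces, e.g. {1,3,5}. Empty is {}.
Answer: {3,6,7,8}

Derivation:
Constraint 1 (W < Z) on D(W)={3,6,7,8,9} D(Z)={3,4,6,9}: W {3,6,7,8,9}->{3,6,7,8}; Z {3,4,6,9}->{4,6,9}
Constraint 2 (Y < U) on D(Y)={4,5,7,8} D(U)={4,5,6,7,9}: U {4,5,6,7,9}->{5,6,7,9}
So after constraint 2: D(W) = {3,6,7,8}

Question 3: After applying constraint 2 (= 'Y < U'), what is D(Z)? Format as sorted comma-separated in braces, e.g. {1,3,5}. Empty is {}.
Constraint 1 (W < Z) on D(W)={3,6,7,8,9} D(Z)={3,4,6,9}: W {3,6,7,8,9}->{3,6,7,8}; Z {3,4,6,9}->{4,6,9}
Constraint 2 (Y < U) on D(Y)={4,5,7,8} D(U)={4,5,6,7,9}: U {4,5,6,7,9}->{5,6,7,9}
So after constraint 2: D(Z) = {4,6,9}

Answer: {4,6,9}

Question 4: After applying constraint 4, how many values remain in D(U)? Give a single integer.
Answer: 4

Derivation:
Constraint 1 (W < Z) on D(W)={3,6,7,8,9} D(Z)={3,4,6,9}: W {3,6,7,8,9}->{3,6,7,8}; Z {3,4,6,9}->{4,6,9}
Constraint 2 (Y < U) on D(Y)={4,5,7,8} D(U)={4,5,6,7,9}: U {4,5,6,7,9}->{5,6,7,9}
Constraint 3 (Z < U) on D(Z)={4,6,9} D(U)={5,6,7,9}: Z {4,6,9}->{4,6}
Constraint 4 (Y < U) on D(Y)={4,5,7,8} D(U)={5,6,7,9}: no change
So after constraint 4: D(U)={5,6,7,9}, size = 4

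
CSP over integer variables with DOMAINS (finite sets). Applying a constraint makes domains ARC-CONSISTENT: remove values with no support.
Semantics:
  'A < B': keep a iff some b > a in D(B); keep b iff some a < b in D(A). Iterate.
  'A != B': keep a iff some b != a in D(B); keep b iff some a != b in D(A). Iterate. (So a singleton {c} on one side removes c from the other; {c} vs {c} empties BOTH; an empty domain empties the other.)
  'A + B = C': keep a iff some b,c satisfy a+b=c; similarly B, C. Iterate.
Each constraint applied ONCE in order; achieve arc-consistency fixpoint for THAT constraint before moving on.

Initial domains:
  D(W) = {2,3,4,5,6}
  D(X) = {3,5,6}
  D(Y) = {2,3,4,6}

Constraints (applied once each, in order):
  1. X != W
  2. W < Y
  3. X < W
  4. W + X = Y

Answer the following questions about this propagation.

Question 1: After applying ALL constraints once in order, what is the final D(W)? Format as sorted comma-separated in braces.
Constraint 1 (X != W) on D(X)={3,5,6} D(W)={2,3,4,5,6}: no change
Constraint 2 (W < Y) on D(W)={2,3,4,5,6} D(Y)={2,3,4,6}: W {2,3,4,5,6}->{2,3,4,5}; Y {2,3,4,6}->{3,4,6}
Constraint 3 (X < W) on D(X)={3,5,6} D(W)={2,3,4,5}: X {3,5,6}->{3}; W {2,3,4,5}->{4,5}
Constraint 4 (W + X = Y) on D(W)={4,5} D(X)={3} D(Y)={3,4,6}: W {4,5}->{}; X {3}->{}; Y {3,4,6}->{}
So after all 4 constraints: D(W) = {}

Answer: {}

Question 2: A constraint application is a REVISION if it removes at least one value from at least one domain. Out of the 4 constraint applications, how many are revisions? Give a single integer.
Constraint 1 (X != W) on D(X)={3,5,6} D(W)={2,3,4,5,6}: no change => not a revision
Constraint 2 (W < Y) on D(W)={2,3,4,5,6} D(Y)={2,3,4,6}: W {2,3,4,5,6}->{2,3,4,5}; Y {2,3,4,6}->{3,4,6} => REVISION
Constraint 3 (X < W) on D(X)={3,5,6} D(W)={2,3,4,5}: X {3,5,6}->{3}; W {2,3,4,5}->{4,5} => REVISION
Constraint 4 (W + X = Y) on D(W)={4,5} D(X)={3} D(Y)={3,4,6}: W {4,5}->{}; X {3}->{}; Y {3,4,6}->{} => REVISION
Total revisions = 3

Answer: 3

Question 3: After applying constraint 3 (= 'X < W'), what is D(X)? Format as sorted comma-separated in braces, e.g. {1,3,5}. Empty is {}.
Constraint 1 (X != W) on D(X)={3,5,6} D(W)={2,3,4,5,6}: no change
Constraint 2 (W < Y) on D(W)={2,3,4,5,6} D(Y)={2,3,4,6}: W {2,3,4,5,6}->{2,3,4,5}; Y {2,3,4,6}->{3,4,6}
Constraint 3 (X < W) on D(X)={3,5,6} D(W)={2,3,4,5}: X {3,5,6}->{3}; W {2,3,4,5}->{4,5}
So after constraint 3: D(X) = {3}

Answer: {3}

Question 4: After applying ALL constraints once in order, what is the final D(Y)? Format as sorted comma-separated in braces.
Answer: {}

Derivation:
Constraint 1 (X != W) on D(X)={3,5,6} D(W)={2,3,4,5,6}: no change
Constraint 2 (W < Y) on D(W)={2,3,4,5,6} D(Y)={2,3,4,6}: W {2,3,4,5,6}->{2,3,4,5}; Y {2,3,4,6}->{3,4,6}
Constraint 3 (X < W) on D(X)={3,5,6} D(W)={2,3,4,5}: X {3,5,6}->{3}; W {2,3,4,5}->{4,5}
Constraint 4 (W + X = Y) on D(W)={4,5} D(X)={3} D(Y)={3,4,6}: W {4,5}->{}; X {3}->{}; Y {3,4,6}->{}
So after all 4 constraints: D(Y) = {}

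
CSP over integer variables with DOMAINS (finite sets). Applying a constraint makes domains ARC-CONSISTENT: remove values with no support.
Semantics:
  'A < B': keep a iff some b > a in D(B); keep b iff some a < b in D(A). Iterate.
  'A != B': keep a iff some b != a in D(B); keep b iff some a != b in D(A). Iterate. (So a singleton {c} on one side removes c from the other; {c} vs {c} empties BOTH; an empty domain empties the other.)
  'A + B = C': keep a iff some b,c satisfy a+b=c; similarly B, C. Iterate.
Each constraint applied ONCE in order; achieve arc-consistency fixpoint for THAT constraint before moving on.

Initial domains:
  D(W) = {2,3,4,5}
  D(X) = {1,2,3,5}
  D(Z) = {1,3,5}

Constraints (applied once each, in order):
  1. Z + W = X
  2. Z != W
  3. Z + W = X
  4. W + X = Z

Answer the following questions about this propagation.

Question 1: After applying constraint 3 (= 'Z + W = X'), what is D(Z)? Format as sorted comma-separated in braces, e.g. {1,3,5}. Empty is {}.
Constraint 1 (Z + W = X) on D(Z)={1,3,5} D(W)={2,3,4,5} D(X)={1,2,3,5}: Z {1,3,5}->{1,3}; W {2,3,4,5}->{2,4}; X {1,2,3,5}->{3,5}
Constraint 2 (Z != W) on D(Z)={1,3} D(W)={2,4}: no change
Constraint 3 (Z + W = X) on D(Z)={1,3} D(W)={2,4} D(X)={3,5}: no change
So after constraint 3: D(Z) = {1,3}

Answer: {1,3}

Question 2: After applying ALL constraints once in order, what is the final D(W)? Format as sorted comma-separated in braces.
Constraint 1 (Z + W = X) on D(Z)={1,3,5} D(W)={2,3,4,5} D(X)={1,2,3,5}: Z {1,3,5}->{1,3}; W {2,3,4,5}->{2,4}; X {1,2,3,5}->{3,5}
Constraint 2 (Z != W) on D(Z)={1,3} D(W)={2,4}: no change
Constraint 3 (Z + W = X) on D(Z)={1,3} D(W)={2,4} D(X)={3,5}: no change
Constraint 4 (W + X = Z) on D(W)={2,4} D(X)={3,5} D(Z)={1,3}: W {2,4}->{}; X {3,5}->{}; Z {1,3}->{}
So after all 4 constraints: D(W) = {}

Answer: {}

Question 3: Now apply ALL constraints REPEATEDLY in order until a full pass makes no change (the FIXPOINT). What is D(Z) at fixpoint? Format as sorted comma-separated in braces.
Answer: {}

Derivation:
pass 0 (initial): D(Z)={1,3,5}
pass 1: W {2,3,4,5}->{}; X {1,2,3,5}->{}; Z {1,3,5}->{}
pass 2: no change
Fixpoint after 2 passes: D(Z) = {}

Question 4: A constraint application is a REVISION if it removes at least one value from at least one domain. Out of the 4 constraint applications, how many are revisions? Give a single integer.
Constraint 1 (Z + W = X) on D(Z)={1,3,5} D(W)={2,3,4,5} D(X)={1,2,3,5}: Z {1,3,5}->{1,3}; W {2,3,4,5}->{2,4}; X {1,2,3,5}->{3,5} => REVISION
Constraint 2 (Z != W) on D(Z)={1,3} D(W)={2,4}: no change => not a revision
Constraint 3 (Z + W = X) on D(Z)={1,3} D(W)={2,4} D(X)={3,5}: no change => not a revision
Constraint 4 (W + X = Z) on D(W)={2,4} D(X)={3,5} D(Z)={1,3}: W {2,4}->{}; X {3,5}->{}; Z {1,3}->{} => REVISION
Total revisions = 2

Answer: 2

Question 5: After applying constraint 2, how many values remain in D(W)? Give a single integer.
Answer: 2

Derivation:
Constraint 1 (Z + W = X) on D(Z)={1,3,5} D(W)={2,3,4,5} D(X)={1,2,3,5}: Z {1,3,5}->{1,3}; W {2,3,4,5}->{2,4}; X {1,2,3,5}->{3,5}
Constraint 2 (Z != W) on D(Z)={1,3} D(W)={2,4}: no change
So after constraint 2: D(W)={2,4}, size = 2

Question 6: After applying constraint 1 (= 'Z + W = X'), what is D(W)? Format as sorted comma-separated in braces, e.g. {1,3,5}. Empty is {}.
Answer: {2,4}

Derivation:
Constraint 1 (Z + W = X) on D(Z)={1,3,5} D(W)={2,3,4,5} D(X)={1,2,3,5}: Z {1,3,5}->{1,3}; W {2,3,4,5}->{2,4}; X {1,2,3,5}->{3,5}
So after constraint 1: D(W) = {2,4}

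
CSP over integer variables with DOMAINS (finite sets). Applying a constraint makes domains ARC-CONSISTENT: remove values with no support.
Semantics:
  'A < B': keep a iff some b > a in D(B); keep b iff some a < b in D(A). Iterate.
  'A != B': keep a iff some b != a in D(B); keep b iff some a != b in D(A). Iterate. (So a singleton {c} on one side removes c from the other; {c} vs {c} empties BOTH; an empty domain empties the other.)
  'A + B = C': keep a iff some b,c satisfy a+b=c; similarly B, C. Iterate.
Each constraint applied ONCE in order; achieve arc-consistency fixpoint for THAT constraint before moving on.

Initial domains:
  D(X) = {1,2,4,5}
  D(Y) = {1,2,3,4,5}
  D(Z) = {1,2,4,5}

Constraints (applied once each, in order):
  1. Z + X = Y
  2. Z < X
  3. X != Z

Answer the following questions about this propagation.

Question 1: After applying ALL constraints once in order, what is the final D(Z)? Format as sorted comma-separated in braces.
Answer: {1,2}

Derivation:
Constraint 1 (Z + X = Y) on D(Z)={1,2,4,5} D(X)={1,2,4,5} D(Y)={1,2,3,4,5}: Z {1,2,4,5}->{1,2,4}; X {1,2,4,5}->{1,2,4}; Y {1,2,3,4,5}->{2,3,4,5}
Constraint 2 (Z < X) on D(Z)={1,2,4} D(X)={1,2,4}: Z {1,2,4}->{1,2}; X {1,2,4}->{2,4}
Constraint 3 (X != Z) on D(X)={2,4} D(Z)={1,2}: no change
So after all 3 constraints: D(Z) = {1,2}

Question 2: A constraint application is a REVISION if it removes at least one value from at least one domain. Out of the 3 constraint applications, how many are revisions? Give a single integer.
Answer: 2

Derivation:
Constraint 1 (Z + X = Y) on D(Z)={1,2,4,5} D(X)={1,2,4,5} D(Y)={1,2,3,4,5}: Z {1,2,4,5}->{1,2,4}; X {1,2,4,5}->{1,2,4}; Y {1,2,3,4,5}->{2,3,4,5} => REVISION
Constraint 2 (Z < X) on D(Z)={1,2,4} D(X)={1,2,4}: Z {1,2,4}->{1,2}; X {1,2,4}->{2,4} => REVISION
Constraint 3 (X != Z) on D(X)={2,4} D(Z)={1,2}: no change => not a revision
Total revisions = 2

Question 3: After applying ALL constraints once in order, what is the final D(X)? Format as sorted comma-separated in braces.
Constraint 1 (Z + X = Y) on D(Z)={1,2,4,5} D(X)={1,2,4,5} D(Y)={1,2,3,4,5}: Z {1,2,4,5}->{1,2,4}; X {1,2,4,5}->{1,2,4}; Y {1,2,3,4,5}->{2,3,4,5}
Constraint 2 (Z < X) on D(Z)={1,2,4} D(X)={1,2,4}: Z {1,2,4}->{1,2}; X {1,2,4}->{2,4}
Constraint 3 (X != Z) on D(X)={2,4} D(Z)={1,2}: no change
So after all 3 constraints: D(X) = {2,4}

Answer: {2,4}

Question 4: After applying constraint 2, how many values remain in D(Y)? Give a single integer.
Constraint 1 (Z + X = Y) on D(Z)={1,2,4,5} D(X)={1,2,4,5} D(Y)={1,2,3,4,5}: Z {1,2,4,5}->{1,2,4}; X {1,2,4,5}->{1,2,4}; Y {1,2,3,4,5}->{2,3,4,5}
Constraint 2 (Z < X) on D(Z)={1,2,4} D(X)={1,2,4}: Z {1,2,4}->{1,2}; X {1,2,4}->{2,4}
So after constraint 2: D(Y)={2,3,4,5}, size = 4

Answer: 4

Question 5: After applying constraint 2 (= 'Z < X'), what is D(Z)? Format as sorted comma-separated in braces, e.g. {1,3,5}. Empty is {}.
Answer: {1,2}

Derivation:
Constraint 1 (Z + X = Y) on D(Z)={1,2,4,5} D(X)={1,2,4,5} D(Y)={1,2,3,4,5}: Z {1,2,4,5}->{1,2,4}; X {1,2,4,5}->{1,2,4}; Y {1,2,3,4,5}->{2,3,4,5}
Constraint 2 (Z < X) on D(Z)={1,2,4} D(X)={1,2,4}: Z {1,2,4}->{1,2}; X {1,2,4}->{2,4}
So after constraint 2: D(Z) = {1,2}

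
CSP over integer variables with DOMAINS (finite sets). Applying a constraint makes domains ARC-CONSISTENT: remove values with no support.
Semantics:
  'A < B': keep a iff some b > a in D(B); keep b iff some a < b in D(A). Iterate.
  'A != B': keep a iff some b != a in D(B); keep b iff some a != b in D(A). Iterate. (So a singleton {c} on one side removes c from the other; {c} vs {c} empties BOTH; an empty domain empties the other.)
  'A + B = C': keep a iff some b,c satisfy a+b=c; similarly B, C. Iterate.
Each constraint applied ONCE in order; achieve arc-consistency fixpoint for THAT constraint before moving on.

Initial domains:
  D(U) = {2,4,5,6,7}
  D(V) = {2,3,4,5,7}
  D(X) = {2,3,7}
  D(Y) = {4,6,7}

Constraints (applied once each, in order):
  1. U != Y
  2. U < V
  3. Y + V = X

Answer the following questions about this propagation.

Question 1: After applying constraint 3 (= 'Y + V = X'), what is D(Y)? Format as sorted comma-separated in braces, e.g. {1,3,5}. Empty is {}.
Answer: {4}

Derivation:
Constraint 1 (U != Y) on D(U)={2,4,5,6,7} D(Y)={4,6,7}: no change
Constraint 2 (U < V) on D(U)={2,4,5,6,7} D(V)={2,3,4,5,7}: U {2,4,5,6,7}->{2,4,5,6}; V {2,3,4,5,7}->{3,4,5,7}
Constraint 3 (Y + V = X) on D(Y)={4,6,7} D(V)={3,4,5,7} D(X)={2,3,7}: Y {4,6,7}->{4}; V {3,4,5,7}->{3}; X {2,3,7}->{7}
So after constraint 3: D(Y) = {4}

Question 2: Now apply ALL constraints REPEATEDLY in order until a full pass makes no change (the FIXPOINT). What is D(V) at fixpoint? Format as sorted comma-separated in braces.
Answer: {3}

Derivation:
pass 0 (initial): D(V)={2,3,4,5,7}
pass 1: U {2,4,5,6,7}->{2,4,5,6}; V {2,3,4,5,7}->{3}; X {2,3,7}->{7}; Y {4,6,7}->{4}
pass 2: U {2,4,5,6}->{2}
pass 3: no change
Fixpoint after 3 passes: D(V) = {3}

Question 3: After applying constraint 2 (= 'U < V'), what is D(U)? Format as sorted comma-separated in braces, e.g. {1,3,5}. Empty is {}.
Answer: {2,4,5,6}

Derivation:
Constraint 1 (U != Y) on D(U)={2,4,5,6,7} D(Y)={4,6,7}: no change
Constraint 2 (U < V) on D(U)={2,4,5,6,7} D(V)={2,3,4,5,7}: U {2,4,5,6,7}->{2,4,5,6}; V {2,3,4,5,7}->{3,4,5,7}
So after constraint 2: D(U) = {2,4,5,6}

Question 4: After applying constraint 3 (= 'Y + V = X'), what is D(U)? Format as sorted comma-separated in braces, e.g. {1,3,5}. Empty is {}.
Answer: {2,4,5,6}

Derivation:
Constraint 1 (U != Y) on D(U)={2,4,5,6,7} D(Y)={4,6,7}: no change
Constraint 2 (U < V) on D(U)={2,4,5,6,7} D(V)={2,3,4,5,7}: U {2,4,5,6,7}->{2,4,5,6}; V {2,3,4,5,7}->{3,4,5,7}
Constraint 3 (Y + V = X) on D(Y)={4,6,7} D(V)={3,4,5,7} D(X)={2,3,7}: Y {4,6,7}->{4}; V {3,4,5,7}->{3}; X {2,3,7}->{7}
So after constraint 3: D(U) = {2,4,5,6}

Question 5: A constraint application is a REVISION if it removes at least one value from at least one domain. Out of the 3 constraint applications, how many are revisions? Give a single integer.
Answer: 2

Derivation:
Constraint 1 (U != Y) on D(U)={2,4,5,6,7} D(Y)={4,6,7}: no change => not a revision
Constraint 2 (U < V) on D(U)={2,4,5,6,7} D(V)={2,3,4,5,7}: U {2,4,5,6,7}->{2,4,5,6}; V {2,3,4,5,7}->{3,4,5,7} => REVISION
Constraint 3 (Y + V = X) on D(Y)={4,6,7} D(V)={3,4,5,7} D(X)={2,3,7}: Y {4,6,7}->{4}; V {3,4,5,7}->{3}; X {2,3,7}->{7} => REVISION
Total revisions = 2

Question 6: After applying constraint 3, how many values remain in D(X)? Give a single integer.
Constraint 1 (U != Y) on D(U)={2,4,5,6,7} D(Y)={4,6,7}: no change
Constraint 2 (U < V) on D(U)={2,4,5,6,7} D(V)={2,3,4,5,7}: U {2,4,5,6,7}->{2,4,5,6}; V {2,3,4,5,7}->{3,4,5,7}
Constraint 3 (Y + V = X) on D(Y)={4,6,7} D(V)={3,4,5,7} D(X)={2,3,7}: Y {4,6,7}->{4}; V {3,4,5,7}->{3}; X {2,3,7}->{7}
So after constraint 3: D(X)={7}, size = 1

Answer: 1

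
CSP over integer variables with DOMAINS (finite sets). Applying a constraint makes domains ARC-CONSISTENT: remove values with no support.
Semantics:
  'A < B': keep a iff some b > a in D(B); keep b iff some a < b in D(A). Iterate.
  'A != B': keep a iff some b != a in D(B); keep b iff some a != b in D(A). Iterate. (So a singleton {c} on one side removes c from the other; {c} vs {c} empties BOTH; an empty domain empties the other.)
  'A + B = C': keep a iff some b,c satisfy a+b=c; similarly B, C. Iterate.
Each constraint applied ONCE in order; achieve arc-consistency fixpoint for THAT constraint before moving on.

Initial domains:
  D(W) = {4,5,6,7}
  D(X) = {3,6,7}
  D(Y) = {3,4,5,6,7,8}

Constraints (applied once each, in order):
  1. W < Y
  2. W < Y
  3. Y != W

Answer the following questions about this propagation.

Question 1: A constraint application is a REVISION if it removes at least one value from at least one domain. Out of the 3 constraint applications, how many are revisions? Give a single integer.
Constraint 1 (W < Y) on D(W)={4,5,6,7} D(Y)={3,4,5,6,7,8}: Y {3,4,5,6,7,8}->{5,6,7,8} => REVISION
Constraint 2 (W < Y) on D(W)={4,5,6,7} D(Y)={5,6,7,8}: no change => not a revision
Constraint 3 (Y != W) on D(Y)={5,6,7,8} D(W)={4,5,6,7}: no change => not a revision
Total revisions = 1

Answer: 1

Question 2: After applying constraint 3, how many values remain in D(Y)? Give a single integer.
Constraint 1 (W < Y) on D(W)={4,5,6,7} D(Y)={3,4,5,6,7,8}: Y {3,4,5,6,7,8}->{5,6,7,8}
Constraint 2 (W < Y) on D(W)={4,5,6,7} D(Y)={5,6,7,8}: no change
Constraint 3 (Y != W) on D(Y)={5,6,7,8} D(W)={4,5,6,7}: no change
So after constraint 3: D(Y)={5,6,7,8}, size = 4

Answer: 4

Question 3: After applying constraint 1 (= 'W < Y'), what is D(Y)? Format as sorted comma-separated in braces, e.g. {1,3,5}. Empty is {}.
Answer: {5,6,7,8}

Derivation:
Constraint 1 (W < Y) on D(W)={4,5,6,7} D(Y)={3,4,5,6,7,8}: Y {3,4,5,6,7,8}->{5,6,7,8}
So after constraint 1: D(Y) = {5,6,7,8}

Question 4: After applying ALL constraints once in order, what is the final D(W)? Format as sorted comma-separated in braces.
Constraint 1 (W < Y) on D(W)={4,5,6,7} D(Y)={3,4,5,6,7,8}: Y {3,4,5,6,7,8}->{5,6,7,8}
Constraint 2 (W < Y) on D(W)={4,5,6,7} D(Y)={5,6,7,8}: no change
Constraint 3 (Y != W) on D(Y)={5,6,7,8} D(W)={4,5,6,7}: no change
So after all 3 constraints: D(W) = {4,5,6,7}

Answer: {4,5,6,7}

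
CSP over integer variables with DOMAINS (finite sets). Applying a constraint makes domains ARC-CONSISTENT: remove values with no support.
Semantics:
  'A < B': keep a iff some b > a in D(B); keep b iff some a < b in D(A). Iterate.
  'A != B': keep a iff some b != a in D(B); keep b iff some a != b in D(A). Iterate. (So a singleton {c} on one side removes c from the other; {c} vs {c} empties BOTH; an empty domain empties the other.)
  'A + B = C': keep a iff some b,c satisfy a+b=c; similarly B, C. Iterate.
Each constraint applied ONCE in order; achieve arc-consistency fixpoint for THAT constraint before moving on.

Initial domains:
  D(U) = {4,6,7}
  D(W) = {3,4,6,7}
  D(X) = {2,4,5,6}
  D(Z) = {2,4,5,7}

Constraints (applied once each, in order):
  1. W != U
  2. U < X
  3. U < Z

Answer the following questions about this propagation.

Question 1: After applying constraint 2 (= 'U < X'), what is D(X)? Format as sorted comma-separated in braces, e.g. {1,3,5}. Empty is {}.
Constraint 1 (W != U) on D(W)={3,4,6,7} D(U)={4,6,7}: no change
Constraint 2 (U < X) on D(U)={4,6,7} D(X)={2,4,5,6}: U {4,6,7}->{4}; X {2,4,5,6}->{5,6}
So after constraint 2: D(X) = {5,6}

Answer: {5,6}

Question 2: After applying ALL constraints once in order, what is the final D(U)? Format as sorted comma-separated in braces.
Constraint 1 (W != U) on D(W)={3,4,6,7} D(U)={4,6,7}: no change
Constraint 2 (U < X) on D(U)={4,6,7} D(X)={2,4,5,6}: U {4,6,7}->{4}; X {2,4,5,6}->{5,6}
Constraint 3 (U < Z) on D(U)={4} D(Z)={2,4,5,7}: Z {2,4,5,7}->{5,7}
So after all 3 constraints: D(U) = {4}

Answer: {4}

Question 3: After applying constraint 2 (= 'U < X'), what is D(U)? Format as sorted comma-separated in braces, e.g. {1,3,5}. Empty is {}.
Answer: {4}

Derivation:
Constraint 1 (W != U) on D(W)={3,4,6,7} D(U)={4,6,7}: no change
Constraint 2 (U < X) on D(U)={4,6,7} D(X)={2,4,5,6}: U {4,6,7}->{4}; X {2,4,5,6}->{5,6}
So after constraint 2: D(U) = {4}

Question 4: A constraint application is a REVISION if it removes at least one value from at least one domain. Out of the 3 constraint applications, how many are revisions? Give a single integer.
Answer: 2

Derivation:
Constraint 1 (W != U) on D(W)={3,4,6,7} D(U)={4,6,7}: no change => not a revision
Constraint 2 (U < X) on D(U)={4,6,7} D(X)={2,4,5,6}: U {4,6,7}->{4}; X {2,4,5,6}->{5,6} => REVISION
Constraint 3 (U < Z) on D(U)={4} D(Z)={2,4,5,7}: Z {2,4,5,7}->{5,7} => REVISION
Total revisions = 2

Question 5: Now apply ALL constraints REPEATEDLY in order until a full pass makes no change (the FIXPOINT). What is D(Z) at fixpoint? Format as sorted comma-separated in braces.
Answer: {5,7}

Derivation:
pass 0 (initial): D(Z)={2,4,5,7}
pass 1: U {4,6,7}->{4}; X {2,4,5,6}->{5,6}; Z {2,4,5,7}->{5,7}
pass 2: W {3,4,6,7}->{3,6,7}
pass 3: no change
Fixpoint after 3 passes: D(Z) = {5,7}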